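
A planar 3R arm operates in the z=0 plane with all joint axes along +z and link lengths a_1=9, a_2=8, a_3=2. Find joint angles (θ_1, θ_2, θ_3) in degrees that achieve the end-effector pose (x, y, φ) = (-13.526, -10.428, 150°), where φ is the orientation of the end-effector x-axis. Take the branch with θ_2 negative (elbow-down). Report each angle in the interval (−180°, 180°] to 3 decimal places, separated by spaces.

wrist centre = target − a_3·(cos φ, sin φ) = (-11.7939, -11.4280)
cos θ_2 = (269.6964−9²−8²)/(2·9·8) = 0.8659; θ_2 = -30.0089° (elbow-down)
β = atan2(-11.4280,-11.7939) = -135.9028°; ψ = atan2(-4.0011,15.9276) = -14.1012°
θ_1 = β − ψ = -121.8017°
θ_3 = φ − θ_1 − θ_2 = -58.1894° (wrapped to (-180°,180°])

-121.802 -30.009 -58.189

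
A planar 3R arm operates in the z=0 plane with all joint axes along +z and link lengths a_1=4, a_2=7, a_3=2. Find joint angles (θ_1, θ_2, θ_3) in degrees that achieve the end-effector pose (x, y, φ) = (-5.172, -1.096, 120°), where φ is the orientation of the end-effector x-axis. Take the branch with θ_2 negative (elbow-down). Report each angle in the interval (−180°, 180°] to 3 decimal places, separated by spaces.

wrist centre = target − a_3·(cos φ, sin φ) = (-4.1720, -2.8281)
cos θ_2 = (25.4035−4²−7²)/(2·4·7) = -0.7071; θ_2 = -134.9979° (elbow-down)
β = atan2(-2.8281,-4.1720) = -145.8680°; ψ = atan2(-4.9499,-0.9496) = -100.8594°
θ_1 = β − ψ = -45.0087°
θ_3 = φ − θ_1 − θ_2 = -59.9934° (wrapped to (-180°,180°])

-45.009 -134.998 -59.993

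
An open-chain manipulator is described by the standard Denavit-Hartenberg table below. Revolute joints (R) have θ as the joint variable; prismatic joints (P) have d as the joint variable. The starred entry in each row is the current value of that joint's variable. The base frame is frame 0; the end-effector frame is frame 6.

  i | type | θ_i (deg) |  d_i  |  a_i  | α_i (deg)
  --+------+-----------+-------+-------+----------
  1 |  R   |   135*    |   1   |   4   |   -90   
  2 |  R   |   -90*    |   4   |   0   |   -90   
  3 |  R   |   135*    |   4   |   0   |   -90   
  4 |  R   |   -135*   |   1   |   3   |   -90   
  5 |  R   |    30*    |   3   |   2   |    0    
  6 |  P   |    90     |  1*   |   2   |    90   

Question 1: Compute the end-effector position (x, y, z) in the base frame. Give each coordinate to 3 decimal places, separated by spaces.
after link 1: o_1 = (-2.8284, 2.8284, 1.0000)
after link 2: o_2 = (-5.6569, 0.0000, 1.0000)
after link 3: o_3 = (-8.4853, 2.8284, 1.0000)
after link 4: o_4 = (-11.5459, 2.7678, 1.7929)
after link 5: o_5 = (-12.9637, 6.0821, 1.8660)
after link 6: o_6 = (-11.3905, 7.6552, 2.0908)

-11.391 7.655 2.091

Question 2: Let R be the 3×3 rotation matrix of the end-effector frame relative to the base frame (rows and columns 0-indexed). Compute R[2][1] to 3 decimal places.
End-effector y-axis (col 1 of R) = (-0.1464,0.8536,-0.5000)
R[2][1] = -0.5000

-0.500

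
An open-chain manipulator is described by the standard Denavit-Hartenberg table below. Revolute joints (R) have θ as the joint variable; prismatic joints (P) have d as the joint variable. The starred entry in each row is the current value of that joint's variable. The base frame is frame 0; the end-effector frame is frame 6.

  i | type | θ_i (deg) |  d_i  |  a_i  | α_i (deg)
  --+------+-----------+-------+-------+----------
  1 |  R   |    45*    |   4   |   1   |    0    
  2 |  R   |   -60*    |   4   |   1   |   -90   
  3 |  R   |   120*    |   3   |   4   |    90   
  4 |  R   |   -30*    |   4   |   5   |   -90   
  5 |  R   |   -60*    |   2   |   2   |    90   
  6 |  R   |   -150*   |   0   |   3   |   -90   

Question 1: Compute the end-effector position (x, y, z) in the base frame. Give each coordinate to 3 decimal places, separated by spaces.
0.847 1.790 -0.947

after link 1: o_1 = (0.7071, 0.7071, 4.0000)
after link 2: o_2 = (1.6730, 0.4483, 8.0000)
after link 3: o_3 = (0.5176, 3.8637, 4.5359)
after link 4: o_4 = (1.1254, 1.1127, -1.2141)
after link 5: o_5 = (1.9919, 2.1560, -3.6962)
after link 6: o_6 = (0.8472, 1.7903, -0.9474)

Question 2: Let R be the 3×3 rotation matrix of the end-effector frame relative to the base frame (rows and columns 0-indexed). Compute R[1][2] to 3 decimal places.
-0.970

End-effector z-axis (col 2 of R) = (0.2403,-0.9703,-0.0290)
R[1][2] = -0.9703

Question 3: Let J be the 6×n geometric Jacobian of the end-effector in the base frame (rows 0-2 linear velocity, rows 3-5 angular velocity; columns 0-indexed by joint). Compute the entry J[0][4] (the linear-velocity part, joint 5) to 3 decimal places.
axis z_4 = (-0.0173,0.9012,-0.4330); lever o_n−o_4 = (-0.2782,0.6776,0.2667)
cross product → J_v[:, 4] = (0.5338,0.1251,0.2389)
J_ω[:, 4] = z_4
entry J[0][4] = 0.5338

0.534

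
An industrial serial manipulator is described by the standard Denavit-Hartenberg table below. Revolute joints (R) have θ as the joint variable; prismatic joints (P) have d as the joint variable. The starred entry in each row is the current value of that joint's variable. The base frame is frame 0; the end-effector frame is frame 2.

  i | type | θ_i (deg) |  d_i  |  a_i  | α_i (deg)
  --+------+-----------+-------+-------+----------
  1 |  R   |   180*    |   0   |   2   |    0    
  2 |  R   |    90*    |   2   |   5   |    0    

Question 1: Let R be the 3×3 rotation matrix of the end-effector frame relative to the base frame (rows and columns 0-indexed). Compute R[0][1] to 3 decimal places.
1.000

End-effector y-axis (col 1 of R) = (1.0000,-0.0000,0.0000)
R[0][1] = 1.0000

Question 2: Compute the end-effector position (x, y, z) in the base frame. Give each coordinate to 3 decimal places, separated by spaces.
-2.000 -5.000 2.000

after link 1: o_1 = (-2.0000, 0.0000, 0.0000)
after link 2: o_2 = (-2.0000, -5.0000, 2.0000)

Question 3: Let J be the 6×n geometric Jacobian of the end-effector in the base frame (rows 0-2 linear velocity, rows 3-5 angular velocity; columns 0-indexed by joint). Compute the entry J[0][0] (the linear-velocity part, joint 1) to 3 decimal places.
axis z_0 = ẑ; lever o_n−o_0 = (-2.0000,-5.0000,2.0000)
cross product → J_v[:, 0] = (5.0000,-2.0000,0.0000)
J_ω[:, 0] = z_0
entry J[0][0] = 5.0000

5.000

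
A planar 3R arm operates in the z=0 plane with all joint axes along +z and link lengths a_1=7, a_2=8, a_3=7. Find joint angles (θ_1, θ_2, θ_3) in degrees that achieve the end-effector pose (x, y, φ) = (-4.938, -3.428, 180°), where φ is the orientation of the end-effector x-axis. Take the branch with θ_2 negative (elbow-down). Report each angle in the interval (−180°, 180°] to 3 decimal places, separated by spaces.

wrist centre = target − a_3·(cos φ, sin φ) = (2.0620, -3.4280)
cos θ_2 = (16.0030−7²−8²)/(2·7·8) = -0.8660; θ_2 = -150.0022° (elbow-down)
β = atan2(-3.4280,2.0620) = -58.9724°; ψ = atan2(-3.9997,0.0716) = -88.9738°
θ_1 = β − ψ = 30.0014°
θ_3 = φ − θ_1 − θ_2 = -59.9992° (wrapped to (-180°,180°])

30.001 -150.002 -59.999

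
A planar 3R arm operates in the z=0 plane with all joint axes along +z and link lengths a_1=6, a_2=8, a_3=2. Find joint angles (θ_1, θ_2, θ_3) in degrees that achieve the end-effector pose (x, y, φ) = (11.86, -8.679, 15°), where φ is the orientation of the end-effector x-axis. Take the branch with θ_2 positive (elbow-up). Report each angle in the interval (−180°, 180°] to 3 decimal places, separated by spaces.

wrist centre = target − a_3·(cos φ, sin φ) = (9.9281, -9.1966)
cos θ_2 = (183.1463−6²−8²)/(2·6·8) = 0.8661; θ_2 = 29.9906° (elbow-up)
β = atan2(-9.1966,9.9281) = -42.8095°; ψ = atan2(3.9989,12.9289) = 17.1867°
θ_1 = β − ψ = -59.9963°
θ_3 = φ − θ_1 − θ_2 = 45.0056° (wrapped to (-180°,180°])

-59.996 29.991 45.006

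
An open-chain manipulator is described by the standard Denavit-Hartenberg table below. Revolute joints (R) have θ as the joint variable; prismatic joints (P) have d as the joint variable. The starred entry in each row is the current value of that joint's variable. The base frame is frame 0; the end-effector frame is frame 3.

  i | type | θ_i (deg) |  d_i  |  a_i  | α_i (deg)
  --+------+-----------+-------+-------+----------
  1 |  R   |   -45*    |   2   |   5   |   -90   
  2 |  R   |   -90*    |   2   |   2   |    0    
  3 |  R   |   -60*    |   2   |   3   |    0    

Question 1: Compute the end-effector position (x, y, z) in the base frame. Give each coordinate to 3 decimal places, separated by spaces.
4.527 1.130 5.500

after link 1: o_1 = (3.5355, -3.5355, 2.0000)
after link 2: o_2 = (4.9497, -2.1213, 4.0000)
after link 3: o_3 = (4.5268, 1.1300, 5.5000)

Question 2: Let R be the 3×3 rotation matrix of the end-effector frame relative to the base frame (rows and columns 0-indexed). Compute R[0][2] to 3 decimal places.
0.707

End-effector z-axis (col 2 of R) = (0.7071,0.7071,0.0000)
R[0][2] = 0.7071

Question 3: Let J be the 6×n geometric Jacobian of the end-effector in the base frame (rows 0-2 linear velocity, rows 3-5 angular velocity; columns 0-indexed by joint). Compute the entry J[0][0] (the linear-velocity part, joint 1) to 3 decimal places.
axis z_0 = ẑ; lever o_n−o_0 = (4.5268,1.1300,5.5000)
cross product → J_v[:, 0] = (-1.1300,4.5268,0.0000)
J_ω[:, 0] = z_0
entry J[0][0] = -1.1300

-1.130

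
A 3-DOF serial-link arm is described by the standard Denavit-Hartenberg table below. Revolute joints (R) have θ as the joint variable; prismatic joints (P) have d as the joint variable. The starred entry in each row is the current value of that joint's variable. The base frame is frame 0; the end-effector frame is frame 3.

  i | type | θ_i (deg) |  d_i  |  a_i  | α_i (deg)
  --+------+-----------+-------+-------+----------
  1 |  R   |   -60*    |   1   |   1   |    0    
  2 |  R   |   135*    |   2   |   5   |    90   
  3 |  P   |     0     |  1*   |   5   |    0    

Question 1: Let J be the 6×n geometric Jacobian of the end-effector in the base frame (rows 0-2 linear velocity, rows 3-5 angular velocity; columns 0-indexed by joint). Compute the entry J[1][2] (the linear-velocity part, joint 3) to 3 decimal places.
-0.259

prismatic axis z_2 = (0.9659,-0.2588,0.0000)
J_v[:, 2] = z_2; J_ω[:, 2] = (0,0,0)
entry J[1][2] = -0.2588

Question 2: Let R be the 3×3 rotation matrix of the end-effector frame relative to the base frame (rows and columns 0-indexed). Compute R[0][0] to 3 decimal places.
End-effector x-axis (col 0 of R) = (0.2588,0.9659,0.0000)
R[0][0] = 0.2588

0.259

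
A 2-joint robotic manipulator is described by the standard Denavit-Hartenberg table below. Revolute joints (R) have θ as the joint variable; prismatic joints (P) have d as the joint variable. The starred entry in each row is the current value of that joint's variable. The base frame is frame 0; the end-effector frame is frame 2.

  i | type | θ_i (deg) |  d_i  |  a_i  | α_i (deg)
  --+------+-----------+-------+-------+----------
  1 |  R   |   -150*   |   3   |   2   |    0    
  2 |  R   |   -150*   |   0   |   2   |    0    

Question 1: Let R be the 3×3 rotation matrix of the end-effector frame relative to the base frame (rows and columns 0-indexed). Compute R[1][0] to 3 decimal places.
End-effector x-axis (col 0 of R) = (0.5000,0.8660,0.0000)
R[1][0] = 0.8660

0.866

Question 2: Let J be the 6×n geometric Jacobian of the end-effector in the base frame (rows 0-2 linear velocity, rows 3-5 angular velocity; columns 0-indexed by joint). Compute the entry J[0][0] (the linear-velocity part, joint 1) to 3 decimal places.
axis z_0 = ẑ; lever o_n−o_0 = (-0.7321,0.7321,3.0000)
cross product → J_v[:, 0] = (-0.7321,-0.7321,0.0000)
J_ω[:, 0] = z_0
entry J[0][0] = -0.7321

-0.732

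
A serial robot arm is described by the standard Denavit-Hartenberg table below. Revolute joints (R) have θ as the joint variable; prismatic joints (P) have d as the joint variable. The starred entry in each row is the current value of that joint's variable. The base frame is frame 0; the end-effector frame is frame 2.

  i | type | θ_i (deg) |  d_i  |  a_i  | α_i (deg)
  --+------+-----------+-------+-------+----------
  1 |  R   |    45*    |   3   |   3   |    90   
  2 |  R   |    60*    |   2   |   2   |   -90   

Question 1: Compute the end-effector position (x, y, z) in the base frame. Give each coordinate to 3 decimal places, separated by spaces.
after link 1: o_1 = (2.1213, 2.1213, 3.0000)
after link 2: o_2 = (4.2426, 1.4142, 4.7321)

4.243 1.414 4.732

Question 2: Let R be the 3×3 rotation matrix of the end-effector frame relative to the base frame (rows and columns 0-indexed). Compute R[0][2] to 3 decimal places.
End-effector z-axis (col 2 of R) = (-0.6124,-0.6124,0.5000)
R[0][2] = -0.6124

-0.612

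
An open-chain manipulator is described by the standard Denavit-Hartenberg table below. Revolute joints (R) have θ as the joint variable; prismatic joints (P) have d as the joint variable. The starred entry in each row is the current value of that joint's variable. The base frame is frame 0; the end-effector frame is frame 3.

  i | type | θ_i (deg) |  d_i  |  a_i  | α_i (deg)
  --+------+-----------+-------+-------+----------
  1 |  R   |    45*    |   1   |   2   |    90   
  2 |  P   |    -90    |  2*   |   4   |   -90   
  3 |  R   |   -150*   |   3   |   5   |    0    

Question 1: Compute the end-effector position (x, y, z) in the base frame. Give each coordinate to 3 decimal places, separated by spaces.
6.718 0.354 1.330

after link 1: o_1 = (1.4142, 1.4142, 1.0000)
after link 2: o_2 = (2.8284, -0.0000, -3.0000)
after link 3: o_3 = (6.7175, 0.3536, 1.3301)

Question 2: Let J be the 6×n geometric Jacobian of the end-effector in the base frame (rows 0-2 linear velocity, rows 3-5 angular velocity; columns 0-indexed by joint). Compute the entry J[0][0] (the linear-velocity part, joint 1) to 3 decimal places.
-0.354

axis z_0 = ẑ; lever o_n−o_0 = (6.7175,0.3536,1.3301)
cross product → J_v[:, 0] = (-0.3536,6.7175,0.0000)
J_ω[:, 0] = z_0
entry J[0][0] = -0.3536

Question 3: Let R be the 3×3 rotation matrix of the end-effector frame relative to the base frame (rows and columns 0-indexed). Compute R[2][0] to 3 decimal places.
0.866

End-effector x-axis (col 0 of R) = (0.3536,-0.3536,0.8660)
R[2][0] = 0.8660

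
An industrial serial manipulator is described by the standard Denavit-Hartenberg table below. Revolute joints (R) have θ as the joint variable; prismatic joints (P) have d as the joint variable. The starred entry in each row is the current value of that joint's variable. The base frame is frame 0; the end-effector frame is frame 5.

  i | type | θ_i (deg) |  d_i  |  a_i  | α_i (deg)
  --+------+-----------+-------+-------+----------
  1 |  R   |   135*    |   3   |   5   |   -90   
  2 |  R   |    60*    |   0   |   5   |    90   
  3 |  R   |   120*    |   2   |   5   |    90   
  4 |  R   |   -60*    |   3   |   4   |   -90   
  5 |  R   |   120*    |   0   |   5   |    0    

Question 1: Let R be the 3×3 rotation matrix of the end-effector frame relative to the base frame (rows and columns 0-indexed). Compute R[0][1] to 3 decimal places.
-0.601

End-effector y-axis (col 1 of R) = (-0.6005,0.7773,-0.1875)
R[0][1] = -0.6005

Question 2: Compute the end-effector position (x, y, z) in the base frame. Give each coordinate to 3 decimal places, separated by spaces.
-7.360 1.258 2.508

after link 1: o_1 = (-3.5355, 3.5355, 3.0000)
after link 2: o_2 = (-5.3033, 5.3033, -1.3301)
after link 3: o_3 = (-8.7060, 2.5823, 1.8349)
after link 4: o_4 = (-9.4351, -1.2594, -1.2811)
after link 5: o_5 = (-7.3597, 1.2579, 2.5078)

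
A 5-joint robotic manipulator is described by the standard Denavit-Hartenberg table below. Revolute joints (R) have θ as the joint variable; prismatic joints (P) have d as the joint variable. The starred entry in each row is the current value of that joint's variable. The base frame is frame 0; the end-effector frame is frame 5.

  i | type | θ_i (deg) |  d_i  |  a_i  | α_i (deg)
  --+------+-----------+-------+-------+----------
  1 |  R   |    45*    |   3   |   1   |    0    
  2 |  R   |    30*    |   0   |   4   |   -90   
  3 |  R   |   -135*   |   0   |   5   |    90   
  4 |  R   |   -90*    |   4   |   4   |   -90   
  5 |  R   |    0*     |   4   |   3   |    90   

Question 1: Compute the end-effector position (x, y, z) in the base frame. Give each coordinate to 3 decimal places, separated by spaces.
after link 1: o_1 = (0.7071, 0.7071, 3.0000)
after link 2: o_2 = (1.7424, 4.5708, 3.0000)
after link 3: o_3 = (0.8273, 1.1557, 6.5355)
after link 4: o_4 = (3.9590, -2.6116, 3.7071)
after link 5: o_5 = (6.1247, -6.1201, 6.5355)

6.125 -6.120 6.536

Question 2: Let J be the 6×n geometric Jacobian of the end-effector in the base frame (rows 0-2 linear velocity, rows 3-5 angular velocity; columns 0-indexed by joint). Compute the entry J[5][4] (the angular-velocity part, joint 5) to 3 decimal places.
axis z_4 = (-0.1830,-0.6830,0.7071); lever o_n−o_4 = (2.1657,-3.5085,2.8284)
cross product → J_v[:, 4] = (0.5490,2.0490,2.1213)
J_ω[:, 4] = z_4
entry J[5][4] = 0.7071

0.707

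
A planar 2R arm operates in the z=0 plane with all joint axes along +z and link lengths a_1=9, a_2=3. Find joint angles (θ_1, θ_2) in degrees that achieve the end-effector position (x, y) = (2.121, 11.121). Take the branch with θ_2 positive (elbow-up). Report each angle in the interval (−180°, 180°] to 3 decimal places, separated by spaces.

68.400 45.013

cos θ_2 = (128.1753−9²−3²)/(2·9·3) = 0.7069; θ_2 = 45.0127° (elbow-up)
β = atan2(11.1210,2.1210) = 79.2022°; ψ = atan2(2.1218,11.1208) = 10.8019°
θ_1 = β − ψ = 68.4003°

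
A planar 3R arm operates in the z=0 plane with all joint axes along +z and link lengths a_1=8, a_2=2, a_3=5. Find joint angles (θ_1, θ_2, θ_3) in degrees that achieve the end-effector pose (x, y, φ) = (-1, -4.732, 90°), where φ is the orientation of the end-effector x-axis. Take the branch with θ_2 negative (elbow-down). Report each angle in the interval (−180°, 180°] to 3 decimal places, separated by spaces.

-89.999 -30.004 -149.997

wrist centre = target − a_3·(cos φ, sin φ) = (-1.0000, -9.7320)
cos θ_2 = (95.7118−8²−2²)/(2·8·2) = 0.8660; θ_2 = -30.0035° (elbow-down)
β = atan2(-9.7320,-1.0000) = -95.8668°; ψ = atan2(-1.0001,9.7320) = -5.8674°
θ_1 = β − ψ = -89.9994°
θ_3 = φ − θ_1 − θ_2 = -149.9971° (wrapped to (-180°,180°])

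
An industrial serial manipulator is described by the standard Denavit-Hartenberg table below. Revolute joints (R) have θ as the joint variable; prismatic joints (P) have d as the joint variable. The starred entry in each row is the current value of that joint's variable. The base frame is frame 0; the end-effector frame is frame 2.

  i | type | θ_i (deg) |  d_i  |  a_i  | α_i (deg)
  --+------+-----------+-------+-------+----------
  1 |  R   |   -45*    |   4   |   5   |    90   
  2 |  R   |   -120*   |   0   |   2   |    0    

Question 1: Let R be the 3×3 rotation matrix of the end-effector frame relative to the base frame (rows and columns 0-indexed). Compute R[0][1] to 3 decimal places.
End-effector y-axis (col 1 of R) = (0.6124,-0.6124,-0.5000)
R[0][1] = 0.6124

0.612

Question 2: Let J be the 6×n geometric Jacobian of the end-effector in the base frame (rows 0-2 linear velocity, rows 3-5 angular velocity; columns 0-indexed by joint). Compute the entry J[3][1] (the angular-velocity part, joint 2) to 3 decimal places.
axis z_1 = (-0.7071,-0.7071,0.0000); lever o_n−o_1 = (-0.7071,0.7071,-1.7321)
cross product → J_v[:, 1] = (1.2247,-1.2247,-1.0000)
J_ω[:, 1] = z_1
entry J[3][1] = -0.7071

-0.707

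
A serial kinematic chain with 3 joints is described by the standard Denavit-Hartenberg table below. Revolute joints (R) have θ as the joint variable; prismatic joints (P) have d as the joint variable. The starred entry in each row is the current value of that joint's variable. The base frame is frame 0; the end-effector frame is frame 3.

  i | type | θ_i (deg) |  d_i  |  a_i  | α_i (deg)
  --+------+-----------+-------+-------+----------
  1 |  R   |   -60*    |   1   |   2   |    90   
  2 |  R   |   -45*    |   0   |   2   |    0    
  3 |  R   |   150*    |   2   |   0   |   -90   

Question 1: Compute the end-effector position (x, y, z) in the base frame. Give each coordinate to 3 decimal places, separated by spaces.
after link 1: o_1 = (1.0000, -1.7321, 1.0000)
after link 2: o_2 = (1.7071, -2.9568, -0.4142)
after link 3: o_3 = (-0.0249, -3.9568, -0.4142)

-0.025 -3.957 -0.414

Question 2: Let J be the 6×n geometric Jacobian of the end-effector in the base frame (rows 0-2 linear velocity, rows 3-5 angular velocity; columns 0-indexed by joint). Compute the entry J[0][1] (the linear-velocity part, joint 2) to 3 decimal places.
0.707

axis z_1 = (-0.8660,-0.5000,0.0000); lever o_n−o_1 = (-1.0249,-2.2247,-1.4142)
cross product → J_v[:, 1] = (0.7071,-1.2247,1.4142)
J_ω[:, 1] = z_1
entry J[0][1] = 0.7071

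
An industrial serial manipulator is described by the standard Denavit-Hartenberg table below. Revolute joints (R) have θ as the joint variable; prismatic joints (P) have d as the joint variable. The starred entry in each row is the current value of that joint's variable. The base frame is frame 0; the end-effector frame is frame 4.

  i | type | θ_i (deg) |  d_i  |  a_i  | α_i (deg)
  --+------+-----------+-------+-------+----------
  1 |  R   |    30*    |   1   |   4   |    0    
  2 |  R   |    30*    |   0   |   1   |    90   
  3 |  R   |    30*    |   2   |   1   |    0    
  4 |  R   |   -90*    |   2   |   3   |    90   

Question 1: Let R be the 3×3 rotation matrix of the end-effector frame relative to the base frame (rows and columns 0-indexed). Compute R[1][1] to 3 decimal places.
-0.500

End-effector y-axis (col 1 of R) = (0.8660,-0.5000,0.0000)
R[1][1] = -0.5000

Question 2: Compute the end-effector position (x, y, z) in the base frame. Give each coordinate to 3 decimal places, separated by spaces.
after link 1: o_1 = (3.4641, 2.0000, 1.0000)
after link 2: o_2 = (3.9641, 2.8660, 1.0000)
after link 3: o_3 = (6.1292, 2.6160, 1.5000)
after link 4: o_4 = (8.6112, 2.9151, -1.0981)

8.611 2.915 -1.098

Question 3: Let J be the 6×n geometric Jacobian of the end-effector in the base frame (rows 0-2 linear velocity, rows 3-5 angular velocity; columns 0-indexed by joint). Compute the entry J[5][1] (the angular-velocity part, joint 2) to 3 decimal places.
1.000

axis z_1 = (0.0000,0.0000,1.0000); lever o_n−o_1 = (5.1471,0.9151,-2.0981)
cross product → J_v[:, 1] = (-0.9151,5.1471,0.0000)
J_ω[:, 1] = z_1
entry J[5][1] = 1.0000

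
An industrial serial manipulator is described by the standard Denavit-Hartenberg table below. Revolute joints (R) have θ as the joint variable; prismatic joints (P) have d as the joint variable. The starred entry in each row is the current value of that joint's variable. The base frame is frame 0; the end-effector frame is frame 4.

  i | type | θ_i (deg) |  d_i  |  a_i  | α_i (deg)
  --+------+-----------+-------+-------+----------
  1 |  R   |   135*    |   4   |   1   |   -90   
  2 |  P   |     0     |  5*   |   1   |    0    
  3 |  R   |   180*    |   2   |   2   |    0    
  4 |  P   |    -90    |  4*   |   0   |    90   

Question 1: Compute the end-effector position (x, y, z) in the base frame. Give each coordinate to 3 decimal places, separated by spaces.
after link 1: o_1 = (-0.7071, 0.7071, 4.0000)
after link 2: o_2 = (-4.9497, -2.1213, 4.0000)
after link 3: o_3 = (-4.9497, -4.9497, 4.0000)
after link 4: o_4 = (-7.7782, -7.7782, 4.0000)

-7.778 -7.778 4.000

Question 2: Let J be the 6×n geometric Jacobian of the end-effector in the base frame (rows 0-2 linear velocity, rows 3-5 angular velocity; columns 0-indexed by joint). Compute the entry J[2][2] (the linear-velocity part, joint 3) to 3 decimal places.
2.000

axis z_2 = (-0.7071,-0.7071,0.0000); lever o_n−o_2 = (-2.8284,-5.6569,0.0000)
cross product → J_v[:, 2] = (0.0000,-0.0000,2.0000)
J_ω[:, 2] = z_2
entry J[2][2] = 2.0000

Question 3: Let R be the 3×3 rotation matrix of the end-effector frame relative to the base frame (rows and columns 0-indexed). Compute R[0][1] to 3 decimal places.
End-effector y-axis (col 1 of R) = (-0.7071,-0.7071,0.0000)
R[0][1] = -0.7071

-0.707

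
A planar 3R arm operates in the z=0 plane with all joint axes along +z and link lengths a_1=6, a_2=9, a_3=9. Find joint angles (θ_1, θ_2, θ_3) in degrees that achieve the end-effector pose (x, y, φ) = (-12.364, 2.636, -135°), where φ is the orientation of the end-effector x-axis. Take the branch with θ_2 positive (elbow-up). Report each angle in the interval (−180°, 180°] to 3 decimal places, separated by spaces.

67.380 90.000 67.620

wrist centre = target − a_3·(cos φ, sin φ) = (-6.0000, 9.0000)
cos θ_2 = (116.9998−6²−9²)/(2·6·9) = -0.0000; θ_2 = 90.0001° (elbow-up)
β = atan2(9.0000,-6.0000) = 123.6904°; ψ = atan2(9.0000,6.0000) = 56.3100°
θ_1 = β − ψ = 67.3803°
θ_3 = φ − θ_1 − θ_2 = 67.6195° (wrapped to (-180°,180°])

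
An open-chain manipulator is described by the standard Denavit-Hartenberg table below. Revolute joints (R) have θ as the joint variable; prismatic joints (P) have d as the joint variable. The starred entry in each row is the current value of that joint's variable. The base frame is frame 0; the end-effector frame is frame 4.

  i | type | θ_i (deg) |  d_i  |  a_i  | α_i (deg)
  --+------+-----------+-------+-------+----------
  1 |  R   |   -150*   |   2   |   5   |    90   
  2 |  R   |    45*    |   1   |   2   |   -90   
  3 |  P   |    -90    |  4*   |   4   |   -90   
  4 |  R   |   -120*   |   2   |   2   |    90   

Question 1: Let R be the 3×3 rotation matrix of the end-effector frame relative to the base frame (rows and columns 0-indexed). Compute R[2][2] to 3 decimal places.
End-effector z-axis (col 2 of R) = (0.1268,-0.9268,-0.3536)
R[2][2] = -0.3536

-0.354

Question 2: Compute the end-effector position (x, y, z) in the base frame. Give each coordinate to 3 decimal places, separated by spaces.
after link 1: o_1 = (-4.3301, -2.5000, 2.0000)
after link 2: o_2 = (-6.0549, -2.3411, 3.4142)
after link 3: o_3 = (-5.6054, 2.5372, 6.2426)
after link 4: o_4 = (-5.2695, 1.5765, 8.8816)

-5.269 1.576 8.882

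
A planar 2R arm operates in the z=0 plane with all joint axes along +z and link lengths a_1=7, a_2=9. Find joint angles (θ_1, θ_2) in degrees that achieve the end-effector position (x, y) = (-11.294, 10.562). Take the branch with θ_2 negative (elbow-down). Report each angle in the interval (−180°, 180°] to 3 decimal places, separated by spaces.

cos θ_2 = (239.1103−7²−9²)/(2·7·9) = 0.8660; θ_2 = -30.0081° (elbow-down)
β = atan2(10.5620,-11.2940) = 136.9182°; ψ = atan2(-4.5011,14.7936) = -16.9229°
θ_1 = β − ψ = 153.8412°

153.841 -30.008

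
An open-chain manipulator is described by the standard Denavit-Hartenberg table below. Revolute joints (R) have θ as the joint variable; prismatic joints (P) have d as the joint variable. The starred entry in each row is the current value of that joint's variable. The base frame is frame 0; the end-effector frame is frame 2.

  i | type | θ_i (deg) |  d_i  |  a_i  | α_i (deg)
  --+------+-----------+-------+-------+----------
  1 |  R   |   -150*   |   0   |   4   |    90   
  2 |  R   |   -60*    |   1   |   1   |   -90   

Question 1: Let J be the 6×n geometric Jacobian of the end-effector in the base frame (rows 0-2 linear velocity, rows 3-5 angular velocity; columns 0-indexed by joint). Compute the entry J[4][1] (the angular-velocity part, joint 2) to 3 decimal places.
axis z_1 = (-0.5000,0.8660,0.0000); lever o_n−o_1 = (-0.9330,0.6160,-0.8660)
cross product → J_v[:, 1] = (-0.7500,-0.4330,0.5000)
J_ω[:, 1] = z_1
entry J[4][1] = 0.8660

0.866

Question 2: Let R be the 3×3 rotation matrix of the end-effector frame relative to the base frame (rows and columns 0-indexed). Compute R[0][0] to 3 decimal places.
End-effector x-axis (col 0 of R) = (-0.4330,-0.2500,-0.8660)
R[0][0] = -0.4330

-0.433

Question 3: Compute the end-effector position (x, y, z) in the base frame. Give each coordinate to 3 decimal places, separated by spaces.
-4.397 -1.384 -0.866

after link 1: o_1 = (-3.4641, -2.0000, 0.0000)
after link 2: o_2 = (-4.3971, -1.3840, -0.8660)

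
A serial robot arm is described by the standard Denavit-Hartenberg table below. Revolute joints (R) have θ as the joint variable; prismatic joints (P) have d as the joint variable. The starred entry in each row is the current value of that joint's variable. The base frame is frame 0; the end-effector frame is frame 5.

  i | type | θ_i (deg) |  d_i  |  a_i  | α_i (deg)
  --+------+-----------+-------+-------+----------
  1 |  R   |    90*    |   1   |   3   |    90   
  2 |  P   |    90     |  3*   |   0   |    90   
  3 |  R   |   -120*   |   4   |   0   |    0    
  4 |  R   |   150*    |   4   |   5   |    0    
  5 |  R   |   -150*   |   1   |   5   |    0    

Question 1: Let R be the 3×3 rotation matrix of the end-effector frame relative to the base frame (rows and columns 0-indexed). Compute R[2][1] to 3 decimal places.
End-effector y-axis (col 1 of R) = (-0.5000,0.0000,0.8660)
R[2][1] = 0.8660

0.866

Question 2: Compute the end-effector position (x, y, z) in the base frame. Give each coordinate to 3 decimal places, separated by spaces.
after link 1: o_1 = (0.0000, 3.0000, 1.0000)
after link 2: o_2 = (3.0000, 3.0000, 1.0000)
after link 3: o_3 = (3.0000, 7.0000, 1.0000)
after link 4: o_4 = (5.5000, 11.0000, 5.3301)
after link 5: o_5 = (1.1699, 12.0000, 2.8301)

1.170 12.000 2.830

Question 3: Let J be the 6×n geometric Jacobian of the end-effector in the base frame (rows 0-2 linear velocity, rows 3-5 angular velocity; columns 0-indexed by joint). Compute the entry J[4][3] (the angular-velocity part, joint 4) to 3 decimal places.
1.000

axis z_3 = (0.0000,1.0000,-0.0000); lever o_n−o_3 = (-1.8301,5.0000,1.8301)
cross product → J_v[:, 3] = (1.8301,-0.0000,1.8301)
J_ω[:, 3] = z_3
entry J[4][3] = 1.0000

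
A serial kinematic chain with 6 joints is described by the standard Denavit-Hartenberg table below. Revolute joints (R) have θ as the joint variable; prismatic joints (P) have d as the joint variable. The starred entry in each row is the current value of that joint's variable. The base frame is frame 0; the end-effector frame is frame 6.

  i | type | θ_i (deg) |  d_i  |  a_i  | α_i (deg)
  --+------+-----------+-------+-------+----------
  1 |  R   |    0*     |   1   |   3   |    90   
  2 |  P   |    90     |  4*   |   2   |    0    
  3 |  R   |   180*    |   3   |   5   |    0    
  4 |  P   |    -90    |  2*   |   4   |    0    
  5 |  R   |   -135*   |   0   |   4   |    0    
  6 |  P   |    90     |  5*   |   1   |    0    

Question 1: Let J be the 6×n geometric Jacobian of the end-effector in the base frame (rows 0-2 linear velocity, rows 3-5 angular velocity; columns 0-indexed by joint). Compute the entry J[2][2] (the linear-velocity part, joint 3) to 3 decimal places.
axis z_2 = (0.0000,-1.0000,0.0000); lever o_n−o_2 = (-1.8787,-10.0000,-1.4645)
cross product → J_v[:, 2] = (1.4645,-0.0000,-1.8787)
J_ω[:, 2] = z_2
entry J[2][2] = -1.8787

-1.879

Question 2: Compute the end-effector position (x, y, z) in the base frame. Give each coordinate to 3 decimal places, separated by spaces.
1.121 -14.000 1.536

after link 1: o_1 = (3.0000, 0.0000, 1.0000)
after link 2: o_2 = (3.0000, -4.0000, 3.0000)
after link 3: o_3 = (3.0000, -7.0000, -2.0000)
after link 4: o_4 = (-1.0000, -9.0000, -2.0000)
after link 5: o_5 = (1.8284, -9.0000, 0.8284)
after link 6: o_6 = (1.1213, -14.0000, 1.5355)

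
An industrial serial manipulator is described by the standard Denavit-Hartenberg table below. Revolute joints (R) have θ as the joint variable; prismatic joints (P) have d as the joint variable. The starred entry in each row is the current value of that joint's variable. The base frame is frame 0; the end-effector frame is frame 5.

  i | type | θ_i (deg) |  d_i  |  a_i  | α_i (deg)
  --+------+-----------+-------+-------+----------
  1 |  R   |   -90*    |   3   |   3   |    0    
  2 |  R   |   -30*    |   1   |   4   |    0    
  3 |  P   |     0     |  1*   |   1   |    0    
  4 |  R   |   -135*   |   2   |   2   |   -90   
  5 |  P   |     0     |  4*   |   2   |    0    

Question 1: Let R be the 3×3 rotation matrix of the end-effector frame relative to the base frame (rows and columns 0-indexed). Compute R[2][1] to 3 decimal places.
End-effector y-axis (col 1 of R) = (-0.0000,-0.0000,-1.0000)
R[2][1] = -1.0000

-1.000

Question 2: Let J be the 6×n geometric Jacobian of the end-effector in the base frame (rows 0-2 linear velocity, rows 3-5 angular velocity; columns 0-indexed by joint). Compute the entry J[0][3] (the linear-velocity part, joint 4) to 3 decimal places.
-2.828

axis z_3 = (0.0000,0.0000,1.0000); lever o_n−o_3 = (-4.8990,2.8284,2.0000)
cross product → J_v[:, 3] = (-2.8284,-4.8990,0.0000)
J_ω[:, 3] = z_3
entry J[0][3] = -2.8284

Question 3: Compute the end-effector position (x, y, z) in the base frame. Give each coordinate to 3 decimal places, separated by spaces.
after link 1: o_1 = (0.0000, -3.0000, 3.0000)
after link 2: o_2 = (-2.0000, -6.4641, 4.0000)
after link 3: o_3 = (-2.5000, -7.3301, 5.0000)
after link 4: o_4 = (-3.0176, -5.3983, 7.0000)
after link 5: o_5 = (-7.3990, -4.5017, 7.0000)

-7.399 -4.502 7.000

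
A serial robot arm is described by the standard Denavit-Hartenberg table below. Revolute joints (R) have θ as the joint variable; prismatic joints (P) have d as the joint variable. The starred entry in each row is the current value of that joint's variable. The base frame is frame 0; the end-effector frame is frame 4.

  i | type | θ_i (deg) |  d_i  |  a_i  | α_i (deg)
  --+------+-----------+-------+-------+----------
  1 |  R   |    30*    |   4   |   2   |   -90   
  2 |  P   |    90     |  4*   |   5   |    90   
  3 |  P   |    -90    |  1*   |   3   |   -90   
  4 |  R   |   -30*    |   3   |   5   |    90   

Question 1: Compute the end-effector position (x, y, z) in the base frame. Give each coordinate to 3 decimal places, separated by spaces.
after link 1: o_1 = (1.7321, 1.0000, 4.0000)
after link 2: o_2 = (-0.2679, 4.4641, -1.0000)
after link 3: o_3 = (2.0981, 2.3660, -1.0000)
after link 4: o_4 = (6.4282, -0.1340, -4.0000)

6.428 -0.134 -4.000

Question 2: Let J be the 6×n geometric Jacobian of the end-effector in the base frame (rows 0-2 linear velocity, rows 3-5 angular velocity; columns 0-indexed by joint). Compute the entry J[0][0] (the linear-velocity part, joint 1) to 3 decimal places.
axis z_0 = ẑ; lever o_n−o_0 = (6.4282,-0.1340,-4.0000)
cross product → J_v[:, 0] = (0.1340,6.4282,-0.0000)
J_ω[:, 0] = z_0
entry J[0][0] = 0.1340

0.134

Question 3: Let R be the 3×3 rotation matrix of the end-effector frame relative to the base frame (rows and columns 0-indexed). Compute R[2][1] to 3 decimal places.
-1.000

End-effector y-axis (col 1 of R) = (0.0000,0.0000,-1.0000)
R[2][1] = -1.0000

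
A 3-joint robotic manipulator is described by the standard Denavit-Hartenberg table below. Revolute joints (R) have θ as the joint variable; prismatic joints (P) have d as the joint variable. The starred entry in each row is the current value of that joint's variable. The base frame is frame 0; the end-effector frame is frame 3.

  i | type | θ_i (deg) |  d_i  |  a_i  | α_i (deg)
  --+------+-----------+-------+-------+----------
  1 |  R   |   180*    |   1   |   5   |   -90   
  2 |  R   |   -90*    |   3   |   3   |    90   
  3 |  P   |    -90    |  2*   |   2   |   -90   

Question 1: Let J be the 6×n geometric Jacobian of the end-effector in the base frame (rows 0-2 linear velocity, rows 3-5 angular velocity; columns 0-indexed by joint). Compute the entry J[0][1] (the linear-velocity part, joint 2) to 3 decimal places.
axis z_1 = (-0.0000,-1.0000,0.0000); lever o_n−o_1 = (2.0000,-1.0000,3.0000)
cross product → J_v[:, 1] = (-3.0000,0.0000,2.0000)
J_ω[:, 1] = z_1
entry J[0][1] = -3.0000

-3.000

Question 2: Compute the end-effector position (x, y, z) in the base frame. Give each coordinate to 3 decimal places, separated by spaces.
after link 1: o_1 = (-5.0000, 0.0000, 1.0000)
after link 2: o_2 = (-5.0000, -3.0000, 4.0000)
after link 3: o_3 = (-3.0000, -1.0000, 4.0000)

-3.000 -1.000 4.000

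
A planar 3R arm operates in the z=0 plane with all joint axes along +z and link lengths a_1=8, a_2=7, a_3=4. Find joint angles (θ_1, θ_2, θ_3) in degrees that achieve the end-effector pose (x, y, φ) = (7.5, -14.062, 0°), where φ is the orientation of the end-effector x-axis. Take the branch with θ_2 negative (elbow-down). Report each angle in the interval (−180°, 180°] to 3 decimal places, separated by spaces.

wrist centre = target − a_3·(cos φ, sin φ) = (3.5000, -14.0620)
cos θ_2 = (209.9898−8²−7²)/(2·8·7) = 0.8660; θ_2 = -30.0051° (elbow-down)
β = atan2(-14.0620,3.5000) = -76.0232°; ψ = atan2(-3.5005,14.0619) = -13.9790°
θ_1 = β − ψ = -62.0442°
θ_3 = φ − θ_1 − θ_2 = 92.0493° (wrapped to (-180°,180°])

-62.044 -30.005 92.049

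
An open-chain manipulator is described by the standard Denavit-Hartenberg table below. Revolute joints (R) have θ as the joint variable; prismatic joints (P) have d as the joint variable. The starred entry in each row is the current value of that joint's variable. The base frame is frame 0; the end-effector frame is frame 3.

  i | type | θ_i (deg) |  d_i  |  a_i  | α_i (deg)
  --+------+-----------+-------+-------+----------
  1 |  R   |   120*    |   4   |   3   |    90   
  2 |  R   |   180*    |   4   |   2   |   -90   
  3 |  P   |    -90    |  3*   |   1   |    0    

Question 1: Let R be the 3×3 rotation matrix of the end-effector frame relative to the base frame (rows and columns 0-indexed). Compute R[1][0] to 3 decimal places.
0.500

End-effector x-axis (col 0 of R) = (0.8660,0.5000,0.0000)
R[1][0] = 0.5000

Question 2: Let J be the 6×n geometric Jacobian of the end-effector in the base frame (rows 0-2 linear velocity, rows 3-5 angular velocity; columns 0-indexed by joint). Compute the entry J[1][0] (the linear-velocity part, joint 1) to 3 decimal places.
3.830

axis z_0 = ẑ; lever o_n−o_0 = (3.8301,3.3660,1.0000)
cross product → J_v[:, 0] = (-3.3660,3.8301,0.0000)
J_ω[:, 0] = z_0
entry J[1][0] = 3.8301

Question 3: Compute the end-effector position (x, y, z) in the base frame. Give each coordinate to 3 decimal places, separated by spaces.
after link 1: o_1 = (-1.5000, 2.5981, 4.0000)
after link 2: o_2 = (2.9641, 2.8660, 4.0000)
after link 3: o_3 = (3.8301, 3.3660, 1.0000)

3.830 3.366 1.000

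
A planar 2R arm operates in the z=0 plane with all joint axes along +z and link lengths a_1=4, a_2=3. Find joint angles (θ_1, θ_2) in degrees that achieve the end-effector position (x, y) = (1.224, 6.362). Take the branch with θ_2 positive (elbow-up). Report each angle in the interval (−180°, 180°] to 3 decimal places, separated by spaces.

60.000 44.991

cos θ_2 = (41.9732−4²−3²)/(2·4·3) = 0.7072; θ_2 = 44.9910° (elbow-up)
β = atan2(6.3620,1.2240) = 79.1098°; ψ = atan2(2.1210,6.1217) = 19.1098°
θ_1 = β − ψ = 60.0000°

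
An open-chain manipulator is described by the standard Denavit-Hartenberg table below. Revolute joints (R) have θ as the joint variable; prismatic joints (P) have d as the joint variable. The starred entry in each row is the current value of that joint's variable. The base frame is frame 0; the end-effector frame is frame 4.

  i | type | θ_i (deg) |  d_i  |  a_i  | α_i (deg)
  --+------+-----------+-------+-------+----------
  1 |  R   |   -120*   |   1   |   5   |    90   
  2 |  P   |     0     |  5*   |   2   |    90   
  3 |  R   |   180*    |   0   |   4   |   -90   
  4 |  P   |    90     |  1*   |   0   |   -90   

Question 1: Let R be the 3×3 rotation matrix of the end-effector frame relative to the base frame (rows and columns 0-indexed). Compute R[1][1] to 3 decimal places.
End-effector y-axis (col 1 of R) = (-0.8660,0.5000,0.0000)
R[1][1] = 0.5000

0.500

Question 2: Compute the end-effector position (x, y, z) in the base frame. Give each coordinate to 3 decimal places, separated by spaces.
after link 1: o_1 = (-2.5000, -4.3301, 1.0000)
after link 2: o_2 = (-7.8301, -3.5622, 1.0000)
after link 3: o_3 = (-5.8301, -0.0981, 1.0000)
after link 4: o_4 = (-4.9641, -0.5981, 1.0000)

-4.964 -0.598 1.000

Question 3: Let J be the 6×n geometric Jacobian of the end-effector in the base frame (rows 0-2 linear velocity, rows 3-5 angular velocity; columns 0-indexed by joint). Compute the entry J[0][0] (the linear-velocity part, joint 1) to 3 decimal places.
axis z_0 = ẑ; lever o_n−o_0 = (-4.9641,-0.5981,1.0000)
cross product → J_v[:, 0] = (0.5981,-4.9641,0.0000)
J_ω[:, 0] = z_0
entry J[0][0] = 0.5981

0.598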